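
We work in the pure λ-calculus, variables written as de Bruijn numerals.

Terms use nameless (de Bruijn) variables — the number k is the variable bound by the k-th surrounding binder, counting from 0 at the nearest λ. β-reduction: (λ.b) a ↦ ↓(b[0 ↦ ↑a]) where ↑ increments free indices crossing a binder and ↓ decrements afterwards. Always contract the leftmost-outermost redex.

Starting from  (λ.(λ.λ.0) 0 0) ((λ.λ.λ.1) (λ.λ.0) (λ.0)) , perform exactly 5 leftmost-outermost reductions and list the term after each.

  start: (λ.(λ.λ.0) 0 0) ((λ.λ.λ.1) (λ.λ.0) (λ.0))
  step 1: (λ.λ.0) ((λ.λ.λ.1) (λ.λ.0) (λ.0)) ((λ.λ.λ.1) (λ.λ.0) (λ.0))
  step 2: (λ.0) ((λ.λ.λ.1) (λ.λ.0) (λ.0))
  step 3: (λ.λ.λ.1) (λ.λ.0) (λ.0)
  step 4: (λ.λ.1) (λ.0)
  step 5: λ.λ.0

Answer: after 5 steps: λ.λ.0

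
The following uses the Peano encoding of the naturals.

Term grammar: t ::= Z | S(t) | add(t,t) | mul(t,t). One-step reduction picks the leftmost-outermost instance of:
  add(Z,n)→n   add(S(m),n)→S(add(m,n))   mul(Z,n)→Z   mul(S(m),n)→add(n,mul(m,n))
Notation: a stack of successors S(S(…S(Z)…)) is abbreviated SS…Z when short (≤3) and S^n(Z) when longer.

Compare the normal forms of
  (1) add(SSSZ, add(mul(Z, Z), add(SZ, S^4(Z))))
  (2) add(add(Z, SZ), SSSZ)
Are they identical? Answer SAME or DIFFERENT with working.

Term A:
  start: add(SSSZ, add(mul(Z, Z), add(SZ, S^4(Z))))
  [1] S(add(SSZ, add(mul(Z, Z), add(SZ, S^4(Z)))))
  [2] S(S(add(SZ, add(mul(Z, Z), add(SZ, S^4(Z))))))
  [3] S(S(S(add(Z, add(mul(Z, Z), add(SZ, S^4(Z)))))))
  [4] S(S(S(add(mul(Z, Z), add(SZ, S^4(Z))))))
  [5] S(S(S(add(Z, add(SZ, S^4(Z))))))
  [6] S(S(S(add(SZ, S^4(Z)))))
  [7] S(S(S(S(add(Z, S^4(Z))))))
  [8] S^8(Z)

Term B:
  start: add(add(Z, SZ), SSSZ)
  [1] add(SZ, SSSZ)
  [2] S(add(Z, SSSZ))
  [3] S^4(Z)

Answer: DIFFERENT — A ⇓ S^8(Z), B ⇓ S^4(Z)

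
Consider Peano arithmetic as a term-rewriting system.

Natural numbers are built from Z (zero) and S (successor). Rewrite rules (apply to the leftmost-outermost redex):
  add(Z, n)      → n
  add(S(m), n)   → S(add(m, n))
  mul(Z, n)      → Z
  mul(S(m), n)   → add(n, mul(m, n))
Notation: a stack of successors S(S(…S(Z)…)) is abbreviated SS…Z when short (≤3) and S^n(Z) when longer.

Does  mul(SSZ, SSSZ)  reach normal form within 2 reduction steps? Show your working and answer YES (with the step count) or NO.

Answer: NO — after 2 steps the term is S(add(SSZ, mul(SZ, SSSZ))), not yet normal

Reduction:
  start: mul(SSZ, SSSZ)
  →1  add(SSSZ, mul(SZ, SSSZ))
  →2  S(add(SSZ, mul(SZ, SSSZ)))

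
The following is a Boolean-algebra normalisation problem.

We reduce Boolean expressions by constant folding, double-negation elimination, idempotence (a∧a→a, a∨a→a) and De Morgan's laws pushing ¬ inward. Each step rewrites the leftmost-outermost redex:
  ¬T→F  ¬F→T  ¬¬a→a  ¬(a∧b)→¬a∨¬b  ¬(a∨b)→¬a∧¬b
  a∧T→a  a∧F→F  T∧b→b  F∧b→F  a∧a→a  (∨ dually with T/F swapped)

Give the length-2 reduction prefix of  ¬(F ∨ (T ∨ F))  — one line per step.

Answer: after 2 steps: T ∧ ¬(T ∨ F)

Working:
  start: ¬(F ∨ (T ∨ F))
  [1] ¬F ∧ ¬(T ∨ F)
  [2] T ∧ ¬(T ∨ F)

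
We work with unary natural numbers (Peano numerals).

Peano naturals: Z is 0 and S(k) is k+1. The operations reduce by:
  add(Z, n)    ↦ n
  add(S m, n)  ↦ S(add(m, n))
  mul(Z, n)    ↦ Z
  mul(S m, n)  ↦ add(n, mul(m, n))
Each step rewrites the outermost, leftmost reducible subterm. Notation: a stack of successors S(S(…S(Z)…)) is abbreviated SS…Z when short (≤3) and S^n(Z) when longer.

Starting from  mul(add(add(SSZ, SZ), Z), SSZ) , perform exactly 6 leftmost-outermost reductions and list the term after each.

Answer: after 6 steps: S(S(mul(add(add(SZ, SZ), Z), SSZ)))

Reduction:
  start: mul(add(add(SSZ, SZ), Z), SSZ)
  [1] mul(add(S(add(SZ, SZ)), Z), SSZ)
  [2] mul(S(add(add(SZ, SZ), Z)), SSZ)
  [3] add(SSZ, mul(add(add(SZ, SZ), Z), SSZ))
  [4] S(add(SZ, mul(add(add(SZ, SZ), Z), SSZ)))
  [5] S(S(add(Z, mul(add(add(SZ, SZ), Z), SSZ))))
  [6] S(S(mul(add(add(SZ, SZ), Z), SSZ)))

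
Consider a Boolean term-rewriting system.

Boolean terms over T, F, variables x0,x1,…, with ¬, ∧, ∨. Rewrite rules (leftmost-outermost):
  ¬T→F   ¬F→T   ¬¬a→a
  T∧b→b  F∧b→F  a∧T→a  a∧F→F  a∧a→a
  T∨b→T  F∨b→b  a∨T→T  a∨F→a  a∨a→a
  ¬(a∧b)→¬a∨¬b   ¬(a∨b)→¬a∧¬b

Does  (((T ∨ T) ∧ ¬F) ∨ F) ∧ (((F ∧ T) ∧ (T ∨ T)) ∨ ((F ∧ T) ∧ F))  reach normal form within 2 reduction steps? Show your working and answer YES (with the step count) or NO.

  start: (((T ∨ T) ∧ ¬F) ∨ F) ∧ (((F ∧ T) ∧ (T ∨ T)) ∨ ((F ∧ T) ∧ F))
  step 1: ((T ∨ T) ∧ ¬F) ∧ (((F ∧ T) ∧ (T ∨ T)) ∨ ((F ∧ T) ∧ F))
  step 2: (T ∧ ¬F) ∧ (((F ∧ T) ∧ (T ∨ T)) ∨ ((F ∧ T) ∧ F))

Answer: NO — after 2 steps the term is (T ∧ ¬F) ∧ (((F ∧ T) ∧ (T ∨ T)) ∨ ((F ∧ T) ∧ F)), not yet normal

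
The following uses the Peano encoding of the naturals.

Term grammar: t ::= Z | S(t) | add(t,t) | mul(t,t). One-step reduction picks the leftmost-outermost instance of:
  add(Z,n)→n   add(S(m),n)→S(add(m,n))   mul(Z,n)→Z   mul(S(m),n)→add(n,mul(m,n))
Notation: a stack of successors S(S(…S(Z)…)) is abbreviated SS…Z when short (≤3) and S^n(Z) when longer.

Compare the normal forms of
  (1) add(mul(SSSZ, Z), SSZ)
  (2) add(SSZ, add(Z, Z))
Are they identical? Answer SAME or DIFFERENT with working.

Answer: SAME — A ⇓ SSZ, B ⇓ SSZ

Derivation:
Term A:
  start: add(mul(SSSZ, Z), SSZ)
  →1  add(add(Z, mul(SSZ, Z)), SSZ)
  →2  add(mul(SSZ, Z), SSZ)
  →3  add(add(Z, mul(SZ, Z)), SSZ)
  →4  add(mul(SZ, Z), SSZ)
  →5  add(add(Z, mul(Z, Z)), SSZ)
  →6  add(mul(Z, Z), SSZ)
  →7  add(Z, SSZ)
  →8  SSZ

Term B:
  start: add(SSZ, add(Z, Z))
  →1  S(add(SZ, add(Z, Z)))
  →2  S(S(add(Z, add(Z, Z))))
  →3  S(S(add(Z, Z)))
  →4  SSZ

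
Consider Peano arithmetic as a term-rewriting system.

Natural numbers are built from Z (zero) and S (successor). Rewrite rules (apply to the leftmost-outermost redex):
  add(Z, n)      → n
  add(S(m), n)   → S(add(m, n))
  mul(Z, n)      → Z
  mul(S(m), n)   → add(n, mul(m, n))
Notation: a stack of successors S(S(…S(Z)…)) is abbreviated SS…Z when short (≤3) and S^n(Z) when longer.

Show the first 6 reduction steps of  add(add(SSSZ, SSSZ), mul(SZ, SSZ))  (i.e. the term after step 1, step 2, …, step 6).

Answer: after 6 steps: S(S(S(add(add(Z, SSSZ), mul(SZ, SSZ)))))

Working:
  start: add(add(SSSZ, SSSZ), mul(SZ, SSZ))
  step 1: add(S(add(SSZ, SSSZ)), mul(SZ, SSZ))
  step 2: S(add(add(SSZ, SSSZ), mul(SZ, SSZ)))
  step 3: S(add(S(add(SZ, SSSZ)), mul(SZ, SSZ)))
  step 4: S(S(add(add(SZ, SSSZ), mul(SZ, SSZ))))
  step 5: S(S(add(S(add(Z, SSSZ)), mul(SZ, SSZ))))
  step 6: S(S(S(add(add(Z, SSSZ), mul(SZ, SSZ)))))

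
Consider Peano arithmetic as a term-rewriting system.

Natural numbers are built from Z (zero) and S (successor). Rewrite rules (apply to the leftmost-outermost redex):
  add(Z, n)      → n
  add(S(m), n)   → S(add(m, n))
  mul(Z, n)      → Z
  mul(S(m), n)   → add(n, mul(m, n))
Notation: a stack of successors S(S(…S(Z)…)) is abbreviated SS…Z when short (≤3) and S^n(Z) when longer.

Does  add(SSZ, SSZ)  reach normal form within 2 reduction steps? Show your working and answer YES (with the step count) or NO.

  start: add(SSZ, SSZ)
  [1] S(add(SZ, SSZ))
  [2] S(S(add(Z, SSZ)))

Answer: NO — after 2 steps the term is S(S(add(Z, SSZ))), not yet normal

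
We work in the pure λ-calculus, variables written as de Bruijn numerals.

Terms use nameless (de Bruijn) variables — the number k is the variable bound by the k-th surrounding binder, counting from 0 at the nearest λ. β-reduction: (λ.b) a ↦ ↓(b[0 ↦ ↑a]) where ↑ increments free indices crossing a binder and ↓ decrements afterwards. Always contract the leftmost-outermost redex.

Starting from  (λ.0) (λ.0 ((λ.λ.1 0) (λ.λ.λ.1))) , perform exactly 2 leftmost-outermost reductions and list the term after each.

Answer: after 2 steps: λ.0 (λ.(λ.λ.λ.1) 0)

Working:
  start: (λ.0) (λ.0 ((λ.λ.1 0) (λ.λ.λ.1)))
  →1  λ.0 ((λ.λ.1 0) (λ.λ.λ.1))
  →2  λ.0 (λ.(λ.λ.λ.1) 0)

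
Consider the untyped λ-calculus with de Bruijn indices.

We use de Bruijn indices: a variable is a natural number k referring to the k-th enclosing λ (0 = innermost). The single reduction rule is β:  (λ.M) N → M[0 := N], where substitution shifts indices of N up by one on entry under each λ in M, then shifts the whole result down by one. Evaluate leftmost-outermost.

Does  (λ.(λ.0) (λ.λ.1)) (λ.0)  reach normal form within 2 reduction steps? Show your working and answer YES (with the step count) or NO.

Answer: YES — reaches normal form λ.λ.1 in 2 ≤ 2 steps

Derivation:
  start: (λ.(λ.0) (λ.λ.1)) (λ.0)
  →1  (λ.0) (λ.λ.1)
  →2  λ.λ.1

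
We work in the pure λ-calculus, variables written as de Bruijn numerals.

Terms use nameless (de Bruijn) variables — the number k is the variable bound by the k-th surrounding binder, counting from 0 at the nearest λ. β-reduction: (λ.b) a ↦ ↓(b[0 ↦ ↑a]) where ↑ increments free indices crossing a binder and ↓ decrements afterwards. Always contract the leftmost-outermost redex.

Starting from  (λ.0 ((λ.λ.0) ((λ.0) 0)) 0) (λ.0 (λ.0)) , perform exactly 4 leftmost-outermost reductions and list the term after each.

Answer: after 4 steps: (λ.0) (λ.0 (λ.0))

Working:
  start: (λ.0 ((λ.λ.0) ((λ.0) 0)) 0) (λ.0 (λ.0))
  [1] (λ.0 (λ.0)) ((λ.λ.0) ((λ.0) (λ.0 (λ.0)))) (λ.0 (λ.0))
  [2] (λ.λ.0) ((λ.0) (λ.0 (λ.0))) (λ.0) (λ.0 (λ.0))
  [3] (λ.0) (λ.0) (λ.0 (λ.0))
  [4] (λ.0) (λ.0 (λ.0))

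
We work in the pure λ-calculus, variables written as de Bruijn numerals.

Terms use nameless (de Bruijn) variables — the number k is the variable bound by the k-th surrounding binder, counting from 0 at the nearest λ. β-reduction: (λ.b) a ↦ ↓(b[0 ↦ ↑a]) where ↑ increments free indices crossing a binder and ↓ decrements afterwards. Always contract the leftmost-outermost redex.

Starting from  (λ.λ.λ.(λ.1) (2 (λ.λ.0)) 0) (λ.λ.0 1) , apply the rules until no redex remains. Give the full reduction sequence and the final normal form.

  start: (λ.λ.λ.(λ.1) (2 (λ.λ.0)) 0) (λ.λ.0 1)
  step 1: λ.λ.(λ.1) ((λ.λ.0 1) (λ.λ.0)) 0
  step 2: λ.λ.0 0

Answer: normal form = λ.λ.0 0  (in 2 steps)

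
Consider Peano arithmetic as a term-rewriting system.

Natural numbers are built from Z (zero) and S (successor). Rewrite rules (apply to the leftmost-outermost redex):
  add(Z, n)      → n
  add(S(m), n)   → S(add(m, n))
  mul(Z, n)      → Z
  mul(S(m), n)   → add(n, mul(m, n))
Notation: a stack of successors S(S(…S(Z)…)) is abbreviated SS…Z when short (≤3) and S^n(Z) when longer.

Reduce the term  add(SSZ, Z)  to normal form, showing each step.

  start: add(SSZ, Z)
  →1  S(add(SZ, Z))
  →2  S(S(add(Z, Z)))
  →3  SSZ

Answer: normal form = SSZ  (in 3 steps)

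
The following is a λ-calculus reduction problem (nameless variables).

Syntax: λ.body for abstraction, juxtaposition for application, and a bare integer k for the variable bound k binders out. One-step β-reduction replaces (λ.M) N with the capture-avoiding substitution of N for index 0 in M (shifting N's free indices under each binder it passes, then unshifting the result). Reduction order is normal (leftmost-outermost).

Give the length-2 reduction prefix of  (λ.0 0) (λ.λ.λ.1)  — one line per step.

Answer: after 2 steps: λ.λ.1

Working:
  start: (λ.0 0) (λ.λ.λ.1)
  step 1: (λ.λ.λ.1) (λ.λ.λ.1)
  step 2: λ.λ.1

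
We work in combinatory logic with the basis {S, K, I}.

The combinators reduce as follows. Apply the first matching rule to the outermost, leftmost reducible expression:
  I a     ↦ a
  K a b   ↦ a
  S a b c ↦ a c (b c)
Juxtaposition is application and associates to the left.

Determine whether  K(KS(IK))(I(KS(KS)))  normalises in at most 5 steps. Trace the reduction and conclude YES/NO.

  start: K(KS(IK))(I(KS(KS)))
  step 1: KS(IK)
  step 2: S

Answer: YES — reaches normal form S in 2 ≤ 5 steps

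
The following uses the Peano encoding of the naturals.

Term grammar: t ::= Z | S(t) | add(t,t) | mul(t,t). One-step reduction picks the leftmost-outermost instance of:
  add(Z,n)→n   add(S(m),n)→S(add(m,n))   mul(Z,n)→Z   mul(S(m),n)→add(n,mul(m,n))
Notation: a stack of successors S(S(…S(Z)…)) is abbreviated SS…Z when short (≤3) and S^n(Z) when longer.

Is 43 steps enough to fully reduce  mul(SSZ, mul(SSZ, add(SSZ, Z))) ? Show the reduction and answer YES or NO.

  start: mul(SSZ, mul(SSZ, add(SSZ, Z)))
  [1] add(mul(SSZ, add(SSZ, Z)), mul(SZ, mul(SSZ, add(SSZ, Z))))
  [2] add(add(add(SSZ, Z), mul(SZ, add(SSZ, Z))), mul(SZ, mul(SSZ, add(SSZ, Z))))
  [3] add(add(S(add(SZ, Z)), mul(SZ, add(SSZ, Z))), mul(SZ, mul(SSZ, add(SSZ, Z))))
  [4] add(S(add(add(SZ, Z), mul(SZ, add(SSZ, Z)))), mul(SZ, mul(SSZ, add(SSZ, Z))))
  [5] S(add(add(add(SZ, Z), mul(SZ, add(SSZ, Z))), mul(SZ, mul(SSZ, add(SSZ, Z)))))
  [6] S(add(add(S(add(Z, Z)), mul(SZ, add(SSZ, Z))), mul(SZ, mul(SSZ, add(SSZ, Z)))))
  [7] S(add(S(add(add(Z, Z), mul(SZ, add(SSZ, Z)))), mul(SZ, mul(SSZ, add(SSZ, Z)))))
  [8] S(S(add(add(add(Z, Z), mul(SZ, add(SSZ, Z))), mul(SZ, mul(SSZ, add(SSZ, Z))))))
  [9] S(S(add(add(Z, mul(SZ, add(SSZ, Z))), mul(SZ, mul(SSZ, add(SSZ, Z))))))
  [10] S(S(add(mul(SZ, add(SSZ, Z)), mul(SZ, mul(SSZ, add(SSZ, Z))))))
  [11] S(S(add(add(add(SSZ, Z), mul(Z, add(SSZ, Z))), mul(SZ, mul(SSZ, add(SSZ, Z))))))
  [12] S(S(add(add(S(add(SZ, Z)), mul(Z, add(SSZ, Z))), mul(SZ, mul(SSZ, add(SSZ, Z))))))
  [13] S(S(add(S(add(add(SZ, Z), mul(Z, add(SSZ, Z)))), mul(SZ, mul(SSZ, add(SSZ, Z))))))
  [14] S(S(S(add(add(add(SZ, Z), mul(Z, add(SSZ, Z))), mul(SZ, mul(SSZ, add(SSZ, Z)))))))
  [15] S(S(S(add(add(S(add(Z, Z)), mul(Z, add(SSZ, Z))), mul(SZ, mul(SSZ, add(SSZ, Z)))))))
  [16] S(S(S(add(S(add(add(Z, Z), mul(Z, add(SSZ, Z)))), mul(SZ, mul(SSZ, add(SSZ, Z)))))))
  [17] S(S(S(S(add(add(add(Z, Z), mul(Z, add(SSZ, Z))), mul(SZ, mul(SSZ, add(SSZ, Z))))))))
  [18] S(S(S(S(add(add(Z, mul(Z, add(SSZ, Z))), mul(SZ, mul(SSZ, add(SSZ, Z))))))))
  [19] S(S(S(S(add(mul(Z, add(SSZ, Z)), mul(SZ, mul(SSZ, add(SSZ, Z))))))))
  [20] S(S(S(S(add(Z, mul(SZ, mul(SSZ, add(SSZ, Z))))))))
  [21] S(S(S(S(mul(SZ, mul(SSZ, add(SSZ, Z)))))))
  [22] S(S(S(S(add(mul(SSZ, add(SSZ, Z)), mul(Z, mul(SSZ, add(SSZ, Z))))))))
  [23] S(S(S(S(add(add(add(SSZ, Z), mul(SZ, add(SSZ, Z))), mul(Z, mul(SSZ, add(SSZ, Z))))))))
  [24] S(S(S(S(add(add(S(add(SZ, Z)), mul(SZ, add(SSZ, Z))), mul(Z, mul(SSZ, add(SSZ, Z))))))))
  [25] S(S(S(S(add(S(add(add(SZ, Z), mul(SZ, add(SSZ, Z)))), mul(Z, mul(SSZ, add(SSZ, Z))))))))
  [26] S(S(S(S(S(add(add(add(SZ, Z), mul(SZ, add(SSZ, Z))), mul(Z, mul(SSZ, add(SSZ, Z)))))))))
  [27] S(S(S(S(S(add(add(S(add(Z, Z)), mul(SZ, add(SSZ, Z))), mul(Z, mul(SSZ, add(SSZ, Z)))))))))
  [28] S(S(S(S(S(add(S(add(add(Z, Z), mul(SZ, add(SSZ, Z)))), mul(Z, mul(SSZ, add(SSZ, Z)))))))))
  [29] S(S(S(S(S(S(add(add(add(Z, Z), mul(SZ, add(SSZ, Z))), mul(Z, mul(SSZ, add(SSZ, Z))))))))))
  [30] S(S(S(S(S(S(add(add(Z, mul(SZ, add(SSZ, Z))), mul(Z, mul(SSZ, add(SSZ, Z))))))))))
  [31] S(S(S(S(S(S(add(mul(SZ, add(SSZ, Z)), mul(Z, mul(SSZ, add(SSZ, Z))))))))))
  [32] S(S(S(S(S(S(add(add(add(SSZ, Z), mul(Z, add(SSZ, Z))), mul(Z, mul(SSZ, add(SSZ, Z))))))))))
  [33] S(S(S(S(S(S(add(add(S(add(SZ, Z)), mul(Z, add(SSZ, Z))), mul(Z, mul(SSZ, add(SSZ, Z))))))))))
  [34] S(S(S(S(S(S(add(S(add(add(SZ, Z), mul(Z, add(SSZ, Z)))), mul(Z, mul(SSZ, add(SSZ, Z))))))))))
  [35] S(S(S(S(S(S(S(add(add(add(SZ, Z), mul(Z, add(SSZ, Z))), mul(Z, mul(SSZ, add(SSZ, Z)))))))))))
  [36] S(S(S(S(S(S(S(add(add(S(add(Z, Z)), mul(Z, add(SSZ, Z))), mul(Z, mul(SSZ, add(SSZ, Z)))))))))))
  [37] S(S(S(S(S(S(S(add(S(add(add(Z, Z), mul(Z, add(SSZ, Z)))), mul(Z, mul(SSZ, add(SSZ, Z)))))))))))
  [38] S(S(S(S(S(S(S(S(add(add(add(Z, Z), mul(Z, add(SSZ, Z))), mul(Z, mul(SSZ, add(SSZ, Z))))))))))))
  [39] S(S(S(S(S(S(S(S(add(add(Z, mul(Z, add(SSZ, Z))), mul(Z, mul(SSZ, add(SSZ, Z))))))))))))
  [40] S(S(S(S(S(S(S(S(add(mul(Z, add(SSZ, Z)), mul(Z, mul(SSZ, add(SSZ, Z))))))))))))
  [41] S(S(S(S(S(S(S(S(add(Z, mul(Z, mul(SSZ, add(SSZ, Z))))))))))))
  [42] S(S(S(S(S(S(S(S(mul(Z, mul(SSZ, add(SSZ, Z)))))))))))
  [43] S^8(Z)

Answer: YES — reaches normal form S^8(Z) in 43 ≤ 43 steps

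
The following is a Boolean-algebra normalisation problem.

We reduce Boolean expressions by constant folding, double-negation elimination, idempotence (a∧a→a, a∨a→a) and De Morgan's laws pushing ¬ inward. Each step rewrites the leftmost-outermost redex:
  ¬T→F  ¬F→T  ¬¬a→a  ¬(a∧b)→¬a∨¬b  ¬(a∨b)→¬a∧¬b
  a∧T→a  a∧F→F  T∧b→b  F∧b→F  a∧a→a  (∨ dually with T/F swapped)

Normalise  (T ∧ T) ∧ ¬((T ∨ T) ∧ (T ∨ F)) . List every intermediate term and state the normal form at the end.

Answer: normal form = F  (in 10 steps)

Derivation:
  start: (T ∧ T) ∧ ¬((T ∨ T) ∧ (T ∨ F))
  step 1: T ∧ ¬((T ∨ T) ∧ (T ∨ F))
  step 2: ¬((T ∨ T) ∧ (T ∨ F))
  step 3: ¬(T ∨ T) ∨ ¬(T ∨ F)
  step 4: (¬T ∧ ¬T) ∨ ¬(T ∨ F)
  step 5: ¬T ∨ ¬(T ∨ F)
  step 6: F ∨ ¬(T ∨ F)
  step 7: ¬(T ∨ F)
  step 8: ¬T ∧ ¬F
  step 9: F ∧ ¬F
  step 10: F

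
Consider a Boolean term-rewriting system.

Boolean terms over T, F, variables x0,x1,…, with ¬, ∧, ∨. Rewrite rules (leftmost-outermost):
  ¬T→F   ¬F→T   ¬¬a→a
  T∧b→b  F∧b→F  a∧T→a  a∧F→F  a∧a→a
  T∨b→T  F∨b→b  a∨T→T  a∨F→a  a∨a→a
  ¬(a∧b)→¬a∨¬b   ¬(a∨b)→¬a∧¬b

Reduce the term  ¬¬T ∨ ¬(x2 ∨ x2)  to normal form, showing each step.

Answer: normal form = T  (in 2 steps)

Reduction:
  start: ¬¬T ∨ ¬(x2 ∨ x2)
  [1] T ∨ ¬(x2 ∨ x2)
  [2] T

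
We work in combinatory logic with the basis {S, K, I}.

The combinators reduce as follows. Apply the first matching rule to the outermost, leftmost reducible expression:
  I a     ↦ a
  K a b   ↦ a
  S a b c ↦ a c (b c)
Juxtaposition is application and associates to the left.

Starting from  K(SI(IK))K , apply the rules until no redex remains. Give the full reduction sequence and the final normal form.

Answer: normal form = SIK  (in 2 steps)

Working:
  start: K(SI(IK))K
  [1] SI(IK)
  [2] SIK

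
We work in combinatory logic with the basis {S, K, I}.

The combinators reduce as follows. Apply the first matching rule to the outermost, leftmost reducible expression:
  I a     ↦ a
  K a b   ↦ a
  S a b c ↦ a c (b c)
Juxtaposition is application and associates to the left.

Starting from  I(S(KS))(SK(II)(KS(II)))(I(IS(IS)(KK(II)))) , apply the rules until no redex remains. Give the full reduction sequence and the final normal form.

Answer: normal form = S(S(SSK))  (in 10 steps)

Reduction:
  start: I(S(KS))(SK(II)(KS(II)))(I(IS(IS)(KK(II))))
  step 1: S(KS)(SK(II)(KS(II)))(I(IS(IS)(KK(II))))
  step 2: KS(I(IS(IS)(KK(II))))(SK(II)(KS(II))(I(IS(IS)(KK(II)))))
  step 3: S(SK(II)(KS(II))(I(IS(IS)(KK(II)))))
  step 4: S(K(KS(II))(II(KS(II)))(I(IS(IS)(KK(II)))))
  step 5: S(KS(II)(I(IS(IS)(KK(II)))))
  step 6: S(S(I(IS(IS)(KK(II)))))
  step 7: S(S(IS(IS)(KK(II))))
  step 8: S(S(S(IS)(KK(II))))
  step 9: S(S(SS(KK(II))))
  step 10: S(S(SSK))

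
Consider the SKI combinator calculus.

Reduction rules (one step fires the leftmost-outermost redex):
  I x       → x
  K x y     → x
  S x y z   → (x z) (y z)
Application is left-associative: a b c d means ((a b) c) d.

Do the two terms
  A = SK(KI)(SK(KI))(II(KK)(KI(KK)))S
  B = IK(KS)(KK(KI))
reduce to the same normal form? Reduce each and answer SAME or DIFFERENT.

Term A:
  start: SK(KI)(SK(KI))(II(KK)(KI(KK)))S
  step 1: K(SK(KI))(KI(SK(KI)))(II(KK)(KI(KK)))S
  step 2: SK(KI)(II(KK)(KI(KK)))S
  step 3: K(II(KK)(KI(KK)))(KI(II(KK)(KI(KK))))S
  step 4: II(KK)(KI(KK))S
  step 5: I(KK)(KI(KK))S
  step 6: KK(KI(KK))S
  step 7: KS

Term B:
  start: IK(KS)(KK(KI))
  step 1: K(KS)(KK(KI))
  step 2: KS

Answer: SAME — A ⇓ KS, B ⇓ KS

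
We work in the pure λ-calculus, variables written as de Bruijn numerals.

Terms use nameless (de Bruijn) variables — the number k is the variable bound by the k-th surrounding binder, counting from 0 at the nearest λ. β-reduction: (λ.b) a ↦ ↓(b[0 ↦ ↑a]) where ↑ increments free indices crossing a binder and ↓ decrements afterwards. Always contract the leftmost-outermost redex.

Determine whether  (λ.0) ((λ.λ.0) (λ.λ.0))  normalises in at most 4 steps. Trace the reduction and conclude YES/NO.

  start: (λ.0) ((λ.λ.0) (λ.λ.0))
  step 1: (λ.λ.0) (λ.λ.0)
  step 2: λ.0

Answer: YES — reaches normal form λ.0 in 2 ≤ 4 steps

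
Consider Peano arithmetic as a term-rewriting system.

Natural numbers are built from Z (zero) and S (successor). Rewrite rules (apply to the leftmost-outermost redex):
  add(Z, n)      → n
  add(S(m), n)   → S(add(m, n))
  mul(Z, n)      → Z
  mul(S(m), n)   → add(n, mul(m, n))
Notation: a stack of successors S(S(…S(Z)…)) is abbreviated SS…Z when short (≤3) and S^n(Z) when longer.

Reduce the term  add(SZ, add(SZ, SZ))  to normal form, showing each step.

Answer: normal form = SSSZ  (in 4 steps)

Derivation:
  start: add(SZ, add(SZ, SZ))
  step 1: S(add(Z, add(SZ, SZ)))
  step 2: S(add(SZ, SZ))
  step 3: S(S(add(Z, SZ)))
  step 4: SSSZ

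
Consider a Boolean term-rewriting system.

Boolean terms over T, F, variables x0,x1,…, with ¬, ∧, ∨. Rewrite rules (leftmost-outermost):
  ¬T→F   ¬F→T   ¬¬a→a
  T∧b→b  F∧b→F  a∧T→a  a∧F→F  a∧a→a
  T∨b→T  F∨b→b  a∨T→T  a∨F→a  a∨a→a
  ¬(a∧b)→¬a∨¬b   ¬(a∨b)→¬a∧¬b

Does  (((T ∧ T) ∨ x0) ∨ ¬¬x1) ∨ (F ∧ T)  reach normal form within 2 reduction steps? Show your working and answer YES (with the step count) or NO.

  start: (((T ∧ T) ∨ x0) ∨ ¬¬x1) ∨ (F ∧ T)
  step 1: ((T ∨ x0) ∨ ¬¬x1) ∨ (F ∧ T)
  step 2: (T ∨ ¬¬x1) ∨ (F ∧ T)

Answer: NO — after 2 steps the term is (T ∨ ¬¬x1) ∨ (F ∧ T), not yet normal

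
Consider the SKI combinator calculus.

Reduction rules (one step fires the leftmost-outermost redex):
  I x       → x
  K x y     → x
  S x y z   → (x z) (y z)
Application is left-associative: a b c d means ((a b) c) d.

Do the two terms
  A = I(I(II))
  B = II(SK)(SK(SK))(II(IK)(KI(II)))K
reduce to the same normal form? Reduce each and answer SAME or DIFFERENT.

Term A:
  start: I(I(II))
  step 1: I(II)
  step 2: II
  step 3: I

Term B:
  start: II(SK)(SK(SK))(II(IK)(KI(II)))K
  step 1: I(SK)(SK(SK))(II(IK)(KI(II)))K
  step 2: SK(SK(SK))(II(IK)(KI(II)))K
  step 3: K(II(IK)(KI(II)))(SK(SK)(II(IK)(KI(II))))K
  step 4: II(IK)(KI(II))K
  step 5: I(IK)(KI(II))K
  step 6: IK(KI(II))K
  step 7: K(KI(II))K
  step 8: KI(II)
  step 9: I

Answer: SAME — A ⇓ I, B ⇓ I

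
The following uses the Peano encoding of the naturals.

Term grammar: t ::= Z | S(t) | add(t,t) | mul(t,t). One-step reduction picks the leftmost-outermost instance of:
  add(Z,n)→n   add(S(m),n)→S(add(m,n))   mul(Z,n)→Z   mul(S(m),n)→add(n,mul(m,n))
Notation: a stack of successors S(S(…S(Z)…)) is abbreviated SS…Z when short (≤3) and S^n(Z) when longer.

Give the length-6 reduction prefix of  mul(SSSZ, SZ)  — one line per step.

Answer: after 6 steps: S(S(mul(SZ, SZ)))

Reduction:
  start: mul(SSSZ, SZ)
  step 1: add(SZ, mul(SSZ, SZ))
  step 2: S(add(Z, mul(SSZ, SZ)))
  step 3: S(mul(SSZ, SZ))
  step 4: S(add(SZ, mul(SZ, SZ)))
  step 5: S(S(add(Z, mul(SZ, SZ))))
  step 6: S(S(mul(SZ, SZ)))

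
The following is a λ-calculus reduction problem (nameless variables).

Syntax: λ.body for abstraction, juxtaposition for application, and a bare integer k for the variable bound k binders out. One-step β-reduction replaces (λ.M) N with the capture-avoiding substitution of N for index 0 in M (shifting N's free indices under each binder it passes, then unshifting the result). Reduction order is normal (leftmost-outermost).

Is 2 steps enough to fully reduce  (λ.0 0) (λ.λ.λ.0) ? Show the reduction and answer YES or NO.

  start: (λ.0 0) (λ.λ.λ.0)
  [1] (λ.λ.λ.0) (λ.λ.λ.0)
  [2] λ.λ.0

Answer: YES — reaches normal form λ.λ.0 in 2 ≤ 2 steps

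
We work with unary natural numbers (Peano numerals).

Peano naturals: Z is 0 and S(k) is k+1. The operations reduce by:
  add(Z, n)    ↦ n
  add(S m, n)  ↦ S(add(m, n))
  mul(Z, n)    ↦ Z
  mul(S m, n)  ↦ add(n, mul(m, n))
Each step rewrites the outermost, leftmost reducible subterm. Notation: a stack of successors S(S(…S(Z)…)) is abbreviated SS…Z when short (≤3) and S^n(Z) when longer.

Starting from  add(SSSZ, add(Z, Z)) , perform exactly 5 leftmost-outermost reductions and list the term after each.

  start: add(SSSZ, add(Z, Z))
  →1  S(add(SSZ, add(Z, Z)))
  →2  S(S(add(SZ, add(Z, Z))))
  →3  S(S(S(add(Z, add(Z, Z)))))
  →4  S(S(S(add(Z, Z))))
  →5  SSSZ

Answer: after 5 steps: SSSZ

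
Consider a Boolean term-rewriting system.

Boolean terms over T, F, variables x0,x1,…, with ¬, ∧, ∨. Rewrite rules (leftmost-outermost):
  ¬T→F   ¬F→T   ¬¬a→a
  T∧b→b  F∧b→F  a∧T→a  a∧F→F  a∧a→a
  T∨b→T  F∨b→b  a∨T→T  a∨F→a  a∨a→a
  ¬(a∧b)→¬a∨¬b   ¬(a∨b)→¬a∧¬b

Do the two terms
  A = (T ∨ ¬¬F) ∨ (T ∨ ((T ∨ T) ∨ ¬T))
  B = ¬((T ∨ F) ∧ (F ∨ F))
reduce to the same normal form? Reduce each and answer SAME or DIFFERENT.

Term A:
  start: (T ∨ ¬¬F) ∨ (T ∨ ((T ∨ T) ∨ ¬T))
  [1] T ∨ (T ∨ ((T ∨ T) ∨ ¬T))
  [2] T

Term B:
  start: ¬((T ∨ F) ∧ (F ∨ F))
  [1] ¬(T ∨ F) ∨ ¬(F ∨ F)
  [2] (¬T ∧ ¬F) ∨ ¬(F ∨ F)
  [3] (F ∧ ¬F) ∨ ¬(F ∨ F)
  [4] F ∨ ¬(F ∨ F)
  [5] ¬(F ∨ F)
  [6] ¬F ∧ ¬F
  [7] ¬F
  [8] T

Answer: SAME — A ⇓ T, B ⇓ T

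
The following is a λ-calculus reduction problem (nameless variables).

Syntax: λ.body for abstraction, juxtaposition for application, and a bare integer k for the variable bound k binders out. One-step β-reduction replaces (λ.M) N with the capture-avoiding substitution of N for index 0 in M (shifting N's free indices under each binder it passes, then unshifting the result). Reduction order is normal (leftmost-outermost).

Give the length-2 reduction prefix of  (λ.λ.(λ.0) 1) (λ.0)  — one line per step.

Answer: after 2 steps: λ.λ.0

Working:
  start: (λ.λ.(λ.0) 1) (λ.0)
  [1] λ.(λ.0) (λ.0)
  [2] λ.λ.0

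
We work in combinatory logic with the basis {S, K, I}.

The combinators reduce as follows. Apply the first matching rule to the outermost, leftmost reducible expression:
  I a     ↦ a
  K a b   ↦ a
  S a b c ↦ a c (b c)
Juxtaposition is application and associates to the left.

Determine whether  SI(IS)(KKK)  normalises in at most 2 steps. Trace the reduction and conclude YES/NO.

  start: SI(IS)(KKK)
  [1] I(KKK)(IS(KKK))
  [2] KKK(IS(KKK))

Answer: NO — after 2 steps the term is KKK(IS(KKK)), not yet normal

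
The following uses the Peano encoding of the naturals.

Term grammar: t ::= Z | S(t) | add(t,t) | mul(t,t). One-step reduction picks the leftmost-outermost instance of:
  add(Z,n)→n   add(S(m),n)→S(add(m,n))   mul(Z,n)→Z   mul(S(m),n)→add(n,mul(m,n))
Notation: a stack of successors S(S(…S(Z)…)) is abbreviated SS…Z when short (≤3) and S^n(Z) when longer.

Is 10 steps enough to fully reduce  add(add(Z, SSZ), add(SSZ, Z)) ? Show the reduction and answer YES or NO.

Answer: YES — reaches normal form S^4(Z) in 7 ≤ 10 steps

Working:
  start: add(add(Z, SSZ), add(SSZ, Z))
  →1  add(SSZ, add(SSZ, Z))
  →2  S(add(SZ, add(SSZ, Z)))
  →3  S(S(add(Z, add(SSZ, Z))))
  →4  S(S(add(SSZ, Z)))
  →5  S(S(S(add(SZ, Z))))
  →6  S(S(S(S(add(Z, Z)))))
  →7  S^4(Z)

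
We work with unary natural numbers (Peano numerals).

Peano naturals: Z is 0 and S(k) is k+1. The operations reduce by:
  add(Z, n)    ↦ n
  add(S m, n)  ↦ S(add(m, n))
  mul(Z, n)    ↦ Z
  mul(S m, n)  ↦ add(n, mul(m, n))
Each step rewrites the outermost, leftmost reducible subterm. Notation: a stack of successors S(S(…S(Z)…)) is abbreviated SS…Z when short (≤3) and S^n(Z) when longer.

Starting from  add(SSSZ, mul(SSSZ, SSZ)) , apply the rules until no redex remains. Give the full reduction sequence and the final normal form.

Answer: normal form = S^9(Z)  (in 17 steps)

Reduction:
  start: add(SSSZ, mul(SSSZ, SSZ))
  →1  S(add(SSZ, mul(SSSZ, SSZ)))
  →2  S(S(add(SZ, mul(SSSZ, SSZ))))
  →3  S(S(S(add(Z, mul(SSSZ, SSZ)))))
  →4  S(S(S(mul(SSSZ, SSZ))))
  →5  S(S(S(add(SSZ, mul(SSZ, SSZ)))))
  →6  S(S(S(S(add(SZ, mul(SSZ, SSZ))))))
  →7  S(S(S(S(S(add(Z, mul(SSZ, SSZ)))))))
  →8  S(S(S(S(S(mul(SSZ, SSZ))))))
  →9  S(S(S(S(S(add(SSZ, mul(SZ, SSZ)))))))
  →10  S(S(S(S(S(S(add(SZ, mul(SZ, SSZ))))))))
  →11  S(S(S(S(S(S(S(add(Z, mul(SZ, SSZ)))))))))
  →12  S(S(S(S(S(S(S(mul(SZ, SSZ))))))))
  →13  S(S(S(S(S(S(S(add(SSZ, mul(Z, SSZ)))))))))
  →14  S(S(S(S(S(S(S(S(add(SZ, mul(Z, SSZ))))))))))
  →15  S(S(S(S(S(S(S(S(S(add(Z, mul(Z, SSZ)))))))))))
  →16  S(S(S(S(S(S(S(S(S(mul(Z, SSZ))))))))))
  →17  S^9(Z)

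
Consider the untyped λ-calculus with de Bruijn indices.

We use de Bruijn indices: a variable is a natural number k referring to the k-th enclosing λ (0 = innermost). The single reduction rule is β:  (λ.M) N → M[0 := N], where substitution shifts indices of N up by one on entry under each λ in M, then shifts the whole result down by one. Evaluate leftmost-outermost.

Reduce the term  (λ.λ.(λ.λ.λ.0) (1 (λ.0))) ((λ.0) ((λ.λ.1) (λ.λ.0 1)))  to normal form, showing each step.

  start: (λ.λ.(λ.λ.λ.0) (1 (λ.0))) ((λ.0) ((λ.λ.1) (λ.λ.0 1)))
  step 1: λ.(λ.λ.λ.0) ((λ.0) ((λ.λ.1) (λ.λ.0 1)) (λ.0))
  step 2: λ.λ.λ.0

Answer: normal form = λ.λ.λ.0  (in 2 steps)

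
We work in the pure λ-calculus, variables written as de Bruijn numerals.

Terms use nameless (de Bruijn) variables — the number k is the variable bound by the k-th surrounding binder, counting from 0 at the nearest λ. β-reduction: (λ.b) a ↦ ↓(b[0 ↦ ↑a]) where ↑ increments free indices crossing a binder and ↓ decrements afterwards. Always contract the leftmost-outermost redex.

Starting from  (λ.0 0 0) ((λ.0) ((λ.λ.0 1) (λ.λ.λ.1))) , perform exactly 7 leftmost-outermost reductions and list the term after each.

  start: (λ.0 0 0) ((λ.0) ((λ.λ.0 1) (λ.λ.λ.1)))
  →1  (λ.0) ((λ.λ.0 1) (λ.λ.λ.1)) ((λ.0) ((λ.λ.0 1) (λ.λ.λ.1))) ((λ.0) ((λ.λ.0 1) (λ.λ.λ.1)))
  →2  (λ.λ.0 1) (λ.λ.λ.1) ((λ.0) ((λ.λ.0 1) (λ.λ.λ.1))) ((λ.0) ((λ.λ.0 1) (λ.λ.λ.1)))
  →3  (λ.0 (λ.λ.λ.1)) ((λ.0) ((λ.λ.0 1) (λ.λ.λ.1))) ((λ.0) ((λ.λ.0 1) (λ.λ.λ.1)))
  →4  (λ.0) ((λ.λ.0 1) (λ.λ.λ.1)) (λ.λ.λ.1) ((λ.0) ((λ.λ.0 1) (λ.λ.λ.1)))
  →5  (λ.λ.0 1) (λ.λ.λ.1) (λ.λ.λ.1) ((λ.0) ((λ.λ.0 1) (λ.λ.λ.1)))
  →6  (λ.0 (λ.λ.λ.1)) (λ.λ.λ.1) ((λ.0) ((λ.λ.0 1) (λ.λ.λ.1)))
  →7  (λ.λ.λ.1) (λ.λ.λ.1) ((λ.0) ((λ.λ.0 1) (λ.λ.λ.1)))

Answer: after 7 steps: (λ.λ.λ.1) (λ.λ.λ.1) ((λ.0) ((λ.λ.0 1) (λ.λ.λ.1)))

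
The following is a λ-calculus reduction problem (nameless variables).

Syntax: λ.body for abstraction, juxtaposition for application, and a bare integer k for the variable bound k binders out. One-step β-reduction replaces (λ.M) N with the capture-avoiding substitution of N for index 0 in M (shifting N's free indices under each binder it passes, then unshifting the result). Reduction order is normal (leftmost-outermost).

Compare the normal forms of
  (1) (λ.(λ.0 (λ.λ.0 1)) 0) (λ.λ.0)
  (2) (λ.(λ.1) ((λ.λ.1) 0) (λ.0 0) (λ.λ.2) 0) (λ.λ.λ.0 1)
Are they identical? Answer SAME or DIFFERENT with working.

Answer: DIFFERENT — A ⇓ λ.0, B ⇓ λ.λ.0 1

Reduction:
Term A:
  start: (λ.(λ.0 (λ.λ.0 1)) 0) (λ.λ.0)
  [1] (λ.0 (λ.λ.0 1)) (λ.λ.0)
  [2] (λ.λ.0) (λ.λ.0 1)
  [3] λ.0

Term B:
  start: (λ.(λ.1) ((λ.λ.1) 0) (λ.0 0) (λ.λ.2) 0) (λ.λ.λ.0 1)
  [1] (λ.λ.λ.λ.0 1) ((λ.λ.1) (λ.λ.λ.0 1)) (λ.0 0) (λ.λ.λ.λ.λ.0 1) (λ.λ.λ.0 1)
  [2] (λ.λ.λ.0 1) (λ.0 0) (λ.λ.λ.λ.λ.0 1) (λ.λ.λ.0 1)
  [3] (λ.λ.0 1) (λ.λ.λ.λ.λ.0 1) (λ.λ.λ.0 1)
  [4] (λ.0 (λ.λ.λ.λ.λ.0 1)) (λ.λ.λ.0 1)
  [5] (λ.λ.λ.0 1) (λ.λ.λ.λ.λ.0 1)
  [6] λ.λ.0 1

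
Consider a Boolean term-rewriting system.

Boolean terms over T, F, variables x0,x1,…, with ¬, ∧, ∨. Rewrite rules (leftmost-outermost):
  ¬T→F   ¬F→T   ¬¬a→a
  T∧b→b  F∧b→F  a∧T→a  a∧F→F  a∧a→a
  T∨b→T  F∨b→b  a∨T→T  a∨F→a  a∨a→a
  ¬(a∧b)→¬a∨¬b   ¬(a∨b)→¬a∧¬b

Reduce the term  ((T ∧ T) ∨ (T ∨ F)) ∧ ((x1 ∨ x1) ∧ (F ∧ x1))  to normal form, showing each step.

  start: ((T ∧ T) ∨ (T ∨ F)) ∧ ((x1 ∨ x1) ∧ (F ∧ x1))
  step 1: (T ∨ (T ∨ F)) ∧ ((x1 ∨ x1) ∧ (F ∧ x1))
  step 2: T ∧ ((x1 ∨ x1) ∧ (F ∧ x1))
  step 3: (x1 ∨ x1) ∧ (F ∧ x1)
  step 4: x1 ∧ (F ∧ x1)
  step 5: x1 ∧ F
  step 6: F

Answer: normal form = F  (in 6 steps)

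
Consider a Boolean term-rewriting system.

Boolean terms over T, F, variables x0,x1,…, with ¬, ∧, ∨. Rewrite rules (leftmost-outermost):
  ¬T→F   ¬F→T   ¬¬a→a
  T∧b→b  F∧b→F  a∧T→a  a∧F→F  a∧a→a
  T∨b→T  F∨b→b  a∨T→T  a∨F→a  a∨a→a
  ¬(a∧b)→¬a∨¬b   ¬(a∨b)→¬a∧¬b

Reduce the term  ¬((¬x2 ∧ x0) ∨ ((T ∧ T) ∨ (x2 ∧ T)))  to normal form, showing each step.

Answer: normal form = F  (in 9 steps)

Derivation:
  start: ¬((¬x2 ∧ x0) ∨ ((T ∧ T) ∨ (x2 ∧ T)))
  step 1: ¬(¬x2 ∧ x0) ∧ ¬((T ∧ T) ∨ (x2 ∧ T))
  step 2: (¬¬x2 ∨ ¬x0) ∧ ¬((T ∧ T) ∨ (x2 ∧ T))
  step 3: (x2 ∨ ¬x0) ∧ ¬((T ∧ T) ∨ (x2 ∧ T))
  step 4: (x2 ∨ ¬x0) ∧ (¬(T ∧ T) ∧ ¬(x2 ∧ T))
  step 5: (x2 ∨ ¬x0) ∧ ((¬T ∨ ¬T) ∧ ¬(x2 ∧ T))
  step 6: (x2 ∨ ¬x0) ∧ (¬T ∧ ¬(x2 ∧ T))
  step 7: (x2 ∨ ¬x0) ∧ (F ∧ ¬(x2 ∧ T))
  step 8: (x2 ∨ ¬x0) ∧ F
  step 9: F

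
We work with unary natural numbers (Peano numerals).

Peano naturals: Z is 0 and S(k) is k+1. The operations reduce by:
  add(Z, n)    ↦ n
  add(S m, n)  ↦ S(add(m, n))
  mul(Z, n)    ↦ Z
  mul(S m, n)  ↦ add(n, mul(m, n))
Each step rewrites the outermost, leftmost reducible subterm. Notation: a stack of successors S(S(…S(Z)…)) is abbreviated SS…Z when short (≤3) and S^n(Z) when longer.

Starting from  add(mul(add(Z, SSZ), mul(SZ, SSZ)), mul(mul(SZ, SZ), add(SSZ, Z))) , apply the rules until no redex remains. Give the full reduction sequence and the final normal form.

Answer: normal form = S^6(Z)  (in 37 steps)

Working:
  start: add(mul(add(Z, SSZ), mul(SZ, SSZ)), mul(mul(SZ, SZ), add(SSZ, Z)))
  →1  add(mul(SSZ, mul(SZ, SSZ)), mul(mul(SZ, SZ), add(SSZ, Z)))
  →2  add(add(mul(SZ, SSZ), mul(SZ, mul(SZ, SSZ))), mul(mul(SZ, SZ), add(SSZ, Z)))
  →3  add(add(add(SSZ, mul(Z, SSZ)), mul(SZ, mul(SZ, SSZ))), mul(mul(SZ, SZ), add(SSZ, Z)))
  →4  add(add(S(add(SZ, mul(Z, SSZ))), mul(SZ, mul(SZ, SSZ))), mul(mul(SZ, SZ), add(SSZ, Z)))
  →5  add(S(add(add(SZ, mul(Z, SSZ)), mul(SZ, mul(SZ, SSZ)))), mul(mul(SZ, SZ), add(SSZ, Z)))
  →6  S(add(add(add(SZ, mul(Z, SSZ)), mul(SZ, mul(SZ, SSZ))), mul(mul(SZ, SZ), add(SSZ, Z))))
  →7  S(add(add(S(add(Z, mul(Z, SSZ))), mul(SZ, mul(SZ, SSZ))), mul(mul(SZ, SZ), add(SSZ, Z))))
  →8  S(add(S(add(add(Z, mul(Z, SSZ)), mul(SZ, mul(SZ, SSZ)))), mul(mul(SZ, SZ), add(SSZ, Z))))
  →9  S(S(add(add(add(Z, mul(Z, SSZ)), mul(SZ, mul(SZ, SSZ))), mul(mul(SZ, SZ), add(SSZ, Z)))))
  →10  S(S(add(add(mul(Z, SSZ), mul(SZ, mul(SZ, SSZ))), mul(mul(SZ, SZ), add(SSZ, Z)))))
  →11  S(S(add(add(Z, mul(SZ, mul(SZ, SSZ))), mul(mul(SZ, SZ), add(SSZ, Z)))))
  →12  S(S(add(mul(SZ, mul(SZ, SSZ)), mul(mul(SZ, SZ), add(SSZ, Z)))))
  →13  S(S(add(add(mul(SZ, SSZ), mul(Z, mul(SZ, SSZ))), mul(mul(SZ, SZ), add(SSZ, Z)))))
  →14  S(S(add(add(add(SSZ, mul(Z, SSZ)), mul(Z, mul(SZ, SSZ))), mul(mul(SZ, SZ), add(SSZ, Z)))))
  →15  S(S(add(add(S(add(SZ, mul(Z, SSZ))), mul(Z, mul(SZ, SSZ))), mul(mul(SZ, SZ), add(SSZ, Z)))))
  →16  S(S(add(S(add(add(SZ, mul(Z, SSZ)), mul(Z, mul(SZ, SSZ)))), mul(mul(SZ, SZ), add(SSZ, Z)))))
  →17  S(S(S(add(add(add(SZ, mul(Z, SSZ)), mul(Z, mul(SZ, SSZ))), mul(mul(SZ, SZ), add(SSZ, Z))))))
  →18  S(S(S(add(add(S(add(Z, mul(Z, SSZ))), mul(Z, mul(SZ, SSZ))), mul(mul(SZ, SZ), add(SSZ, Z))))))
  →19  S(S(S(add(S(add(add(Z, mul(Z, SSZ)), mul(Z, mul(SZ, SSZ)))), mul(mul(SZ, SZ), add(SSZ, Z))))))
  →20  S(S(S(S(add(add(add(Z, mul(Z, SSZ)), mul(Z, mul(SZ, SSZ))), mul(mul(SZ, SZ), add(SSZ, Z)))))))
  →21  S(S(S(S(add(add(mul(Z, SSZ), mul(Z, mul(SZ, SSZ))), mul(mul(SZ, SZ), add(SSZ, Z)))))))
  →22  S(S(S(S(add(add(Z, mul(Z, mul(SZ, SSZ))), mul(mul(SZ, SZ), add(SSZ, Z)))))))
  →23  S(S(S(S(add(mul(Z, mul(SZ, SSZ)), mul(mul(SZ, SZ), add(SSZ, Z)))))))
  →24  S(S(S(S(add(Z, mul(mul(SZ, SZ), add(SSZ, Z)))))))
  →25  S(S(S(S(mul(mul(SZ, SZ), add(SSZ, Z))))))
  →26  S(S(S(S(mul(add(SZ, mul(Z, SZ)), add(SSZ, Z))))))
  →27  S(S(S(S(mul(S(add(Z, mul(Z, SZ))), add(SSZ, Z))))))
  →28  S(S(S(S(add(add(SSZ, Z), mul(add(Z, mul(Z, SZ)), add(SSZ, Z)))))))
  →29  S(S(S(S(add(S(add(SZ, Z)), mul(add(Z, mul(Z, SZ)), add(SSZ, Z)))))))
  →30  S(S(S(S(S(add(add(SZ, Z), mul(add(Z, mul(Z, SZ)), add(SSZ, Z))))))))
  →31  S(S(S(S(S(add(S(add(Z, Z)), mul(add(Z, mul(Z, SZ)), add(SSZ, Z))))))))
  →32  S(S(S(S(S(S(add(add(Z, Z), mul(add(Z, mul(Z, SZ)), add(SSZ, Z)))))))))
  →33  S(S(S(S(S(S(add(Z, mul(add(Z, mul(Z, SZ)), add(SSZ, Z)))))))))
  →34  S(S(S(S(S(S(mul(add(Z, mul(Z, SZ)), add(SSZ, Z))))))))
  →35  S(S(S(S(S(S(mul(mul(Z, SZ), add(SSZ, Z))))))))
  →36  S(S(S(S(S(S(mul(Z, add(SSZ, Z))))))))
  →37  S^6(Z)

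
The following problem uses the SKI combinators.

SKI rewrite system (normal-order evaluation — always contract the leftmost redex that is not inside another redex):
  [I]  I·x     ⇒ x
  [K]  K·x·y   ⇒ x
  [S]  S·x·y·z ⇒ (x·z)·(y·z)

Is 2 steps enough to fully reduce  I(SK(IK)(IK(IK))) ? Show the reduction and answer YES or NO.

  start: I(SK(IK)(IK(IK)))
  →1  SK(IK)(IK(IK))
  →2  K(IK(IK))(IK(IK(IK)))

Answer: NO — after 2 steps the term is K(IK(IK))(IK(IK(IK))), not yet normal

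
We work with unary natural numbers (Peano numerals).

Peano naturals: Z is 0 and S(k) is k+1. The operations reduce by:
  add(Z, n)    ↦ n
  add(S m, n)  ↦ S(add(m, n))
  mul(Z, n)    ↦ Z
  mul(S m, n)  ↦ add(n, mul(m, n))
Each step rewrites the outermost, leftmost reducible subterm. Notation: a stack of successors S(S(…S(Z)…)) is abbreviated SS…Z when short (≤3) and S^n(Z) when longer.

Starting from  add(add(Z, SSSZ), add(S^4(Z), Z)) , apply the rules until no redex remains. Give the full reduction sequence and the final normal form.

  start: add(add(Z, SSSZ), add(S^4(Z), Z))
  [1] add(SSSZ, add(S^4(Z), Z))
  [2] S(add(SSZ, add(S^4(Z), Z)))
  [3] S(S(add(SZ, add(S^4(Z), Z))))
  [4] S(S(S(add(Z, add(S^4(Z), Z)))))
  [5] S(S(S(add(S^4(Z), Z))))
  [6] S(S(S(S(add(SSSZ, Z)))))
  [7] S(S(S(S(S(add(SSZ, Z))))))
  [8] S(S(S(S(S(S(add(SZ, Z)))))))
  [9] S(S(S(S(S(S(S(add(Z, Z))))))))
  [10] S^7(Z)

Answer: normal form = S^7(Z)  (in 10 steps)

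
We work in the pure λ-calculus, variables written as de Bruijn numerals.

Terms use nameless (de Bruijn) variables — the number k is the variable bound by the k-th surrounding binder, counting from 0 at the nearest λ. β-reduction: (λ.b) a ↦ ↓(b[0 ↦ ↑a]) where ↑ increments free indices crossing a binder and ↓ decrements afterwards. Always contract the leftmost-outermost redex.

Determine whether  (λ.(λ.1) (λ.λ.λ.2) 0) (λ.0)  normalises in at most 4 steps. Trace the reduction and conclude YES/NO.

  start: (λ.(λ.1) (λ.λ.λ.2) 0) (λ.0)
  step 1: (λ.λ.0) (λ.λ.λ.2) (λ.0)
  step 2: (λ.0) (λ.0)
  step 3: λ.0

Answer: YES — reaches normal form λ.0 in 3 ≤ 4 steps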